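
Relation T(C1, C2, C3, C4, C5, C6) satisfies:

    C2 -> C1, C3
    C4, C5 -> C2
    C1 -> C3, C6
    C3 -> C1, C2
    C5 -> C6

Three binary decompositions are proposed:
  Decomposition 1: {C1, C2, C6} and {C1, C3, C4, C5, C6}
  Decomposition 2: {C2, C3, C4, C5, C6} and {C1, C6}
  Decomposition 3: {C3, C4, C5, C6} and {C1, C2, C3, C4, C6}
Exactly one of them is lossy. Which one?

Decomposition 1: common = {C1, C6}, closure = {C1, C2, C3, C6} → lossless.
Decomposition 2: common = {C6}, closure = {C6} → lossy.
Decomposition 3: common = {C3, C4, C6}, closure = {C1, C2, C3, C4, C6} → lossless.

Decomposition 2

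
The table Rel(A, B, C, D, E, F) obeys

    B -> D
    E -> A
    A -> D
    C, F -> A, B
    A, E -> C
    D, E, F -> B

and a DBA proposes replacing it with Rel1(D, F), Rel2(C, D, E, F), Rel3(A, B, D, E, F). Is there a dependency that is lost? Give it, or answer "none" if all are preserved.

Check C, F → A, B: no single fragment contains all of {A, B, C, F}, and the restricted closure of {C, F} across the fragments never reaches {A, B}.
B → D is preserved.
E → A is preserved.
A → D is preserved.
A, E → C is preserved.
D, E, F → B is preserved.

C, F -> A, B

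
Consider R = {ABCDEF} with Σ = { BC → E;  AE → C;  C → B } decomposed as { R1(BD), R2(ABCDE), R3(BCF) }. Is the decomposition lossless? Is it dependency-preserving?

Lossless test (chase): Rows 2 and 3 agree on BC; apply BC→E and equate their E entries. No row becomes fully distinguished — the join is lossy.
Dependency preservation: every FD's attributes lie within a single fragment, so each can be enforced locally — preserved.

lossy but dependency-preserving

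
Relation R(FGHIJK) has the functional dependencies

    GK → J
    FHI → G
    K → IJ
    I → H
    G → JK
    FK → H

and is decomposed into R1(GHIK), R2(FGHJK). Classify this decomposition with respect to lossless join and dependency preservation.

Lossless test: (GHK)⁺ = {GHIJK}, which contains all of one fragment — lossless.
Dependency preservation: the restricted closure of {FHI} across the fragments never reaches {G}, so FHI → G cannot be enforced without a join — not preserved.

lossless but not dependency-preserving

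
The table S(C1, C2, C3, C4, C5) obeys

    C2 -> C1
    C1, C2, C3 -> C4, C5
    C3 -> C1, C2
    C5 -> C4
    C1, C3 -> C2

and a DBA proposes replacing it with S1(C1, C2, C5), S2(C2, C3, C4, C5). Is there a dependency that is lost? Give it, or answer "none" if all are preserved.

C2 → C1 lies within S1.
C1, C2, C3 → C4, C5: restricted closure across fragments reaches C4, C5.
C3 → C1, C2: restricted closure across fragments reaches C1, C2.
C5 → C4 lies within S2.
C1, C3 → C2: restricted closure across fragments reaches C2.
Every dependency is enforceable on the fragments, so the decomposition is dependency-preserving.

none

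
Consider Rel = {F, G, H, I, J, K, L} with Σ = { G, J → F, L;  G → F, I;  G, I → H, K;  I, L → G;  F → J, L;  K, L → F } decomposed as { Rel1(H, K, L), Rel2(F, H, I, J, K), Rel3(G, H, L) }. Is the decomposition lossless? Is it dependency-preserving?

Lossless test (chase): applying each FD to every pair of rows produces no changes in the tableau, so no row becomes fully distinguished — the join is lossy.
Dependency preservation: the restricted closure of {G, J} across the fragments never reaches {F, L}, so G, J → F, L cannot be enforced without a join — not preserved.

lossy and not dependency-preserving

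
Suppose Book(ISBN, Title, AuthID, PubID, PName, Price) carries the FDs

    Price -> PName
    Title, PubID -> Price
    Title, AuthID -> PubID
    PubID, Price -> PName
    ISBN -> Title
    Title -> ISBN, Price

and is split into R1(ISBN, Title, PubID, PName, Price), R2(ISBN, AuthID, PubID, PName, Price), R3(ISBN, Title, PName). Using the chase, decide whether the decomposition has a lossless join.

Chase test. Columns are ISBN, Title, AuthID, PubID, PName, Price; row i has aⱼ where attribute j ∈ Ri, else bᵢⱼ.
Initial tableau (one row per fragment):
  row 1: a1 a2 b13 a4 a5 a6
  row 2: a1 b22 a3 a4 a5 a6
  row 3: a1 a2 b33 b34 a5 b36
Rows 1 and 2 agree on ISBN; apply ISBN→Title and equate their Title entries.
Rows 1 and 3 agree on Title; apply Title→ISBN, Price and equate their ISBN, Price entries.
Row 2 is now all distinguished symbols — the join is lossless.

Yes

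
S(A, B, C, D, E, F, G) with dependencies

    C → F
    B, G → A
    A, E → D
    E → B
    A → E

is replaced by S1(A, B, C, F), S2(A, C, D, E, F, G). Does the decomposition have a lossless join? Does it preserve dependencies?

Lossless test: (A, C, F)⁺ = {A, B, C, D, E, F}, which contains all of one fragment — lossless.
Dependency preservation: the restricted closure of {B, G} across the fragments never reaches {A}, so B, G → A cannot be enforced without a join — not preserved.

lossless but not dependency-preserving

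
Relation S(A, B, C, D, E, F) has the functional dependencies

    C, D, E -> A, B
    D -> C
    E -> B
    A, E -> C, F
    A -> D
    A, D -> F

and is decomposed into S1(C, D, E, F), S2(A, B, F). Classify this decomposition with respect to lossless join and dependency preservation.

Lossless test: (F)⁺ = {F}, which is a superkey of neither fragment — lossy.
Dependency preservation: the restricted closure of {C, D, E} across the fragments never reaches {A, B}, so C, D, E → A, B cannot be enforced without a join — not preserved.

lossy and not dependency-preserving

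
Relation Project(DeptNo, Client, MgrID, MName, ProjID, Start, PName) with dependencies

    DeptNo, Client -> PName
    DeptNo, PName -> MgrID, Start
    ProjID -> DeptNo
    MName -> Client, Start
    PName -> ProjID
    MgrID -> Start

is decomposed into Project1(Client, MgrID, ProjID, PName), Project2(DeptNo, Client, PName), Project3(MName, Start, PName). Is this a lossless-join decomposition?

No

Chase test. Columns are DeptNo, Client, MgrID, MName, ProjID, Start, PName; row i has aⱼ where attribute j ∈ Projecti, else bᵢⱼ.
Initial tableau (one row per fragment):
  row 1: b11 a2 a3 b14 a5 b16 a7
  row 2: a1 a2 b23 b24 b25 b26 a7
  row 3: b31 b32 b33 a4 b35 a6 a7
Rows 1 and 2 agree on PName; apply PName→ProjID and equate their ProjID entries.
Rows 1 and 3 agree on PName; apply PName→ProjID and equate their ProjID entries.
Rows 1 and 2 agree on ProjID; apply ProjID→DeptNo and equate their DeptNo entries.
Rows 1 and 3 agree on ProjID; apply ProjID→DeptNo and equate their DeptNo entries.
Rows 1 and 2 agree on DeptNo, PName; apply DeptNo, PName→MgrID, Start and equate their MgrID, Start entries.
Rows 1 and 3 agree on DeptNo, PName; apply DeptNo, PName→MgrID, Start and equate their MgrID, Start entries.
No row becomes fully distinguished — the join is lossy.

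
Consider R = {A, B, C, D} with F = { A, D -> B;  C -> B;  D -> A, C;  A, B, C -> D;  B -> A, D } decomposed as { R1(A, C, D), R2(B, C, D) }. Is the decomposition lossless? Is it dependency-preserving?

Lossless test: (C, D)⁺ = {A, B, C, D}, which contains all of one fragment — lossless.
Dependency preservation: A, D → B; A, B, C → D; B → A, D are not contained in any single fragment, but the restricted closure of each left-hand side across the fragments still reaches the right-hand side; the remaining FDs each lie inside some fragment. All dependencies are preserved.

lossless and dependency-preserving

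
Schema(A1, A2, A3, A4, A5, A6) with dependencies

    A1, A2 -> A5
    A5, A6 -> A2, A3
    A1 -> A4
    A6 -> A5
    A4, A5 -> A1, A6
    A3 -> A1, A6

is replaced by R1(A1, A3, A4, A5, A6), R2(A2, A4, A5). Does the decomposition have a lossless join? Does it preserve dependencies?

Lossless test: (A4, A5)⁺ = {A1, A2, A3, A4, A5, A6}, which contains all of one fragment — lossless.
Dependency preservation: the restricted closure of {A1, A2} across the fragments never reaches {A5}, so A1, A2 → A5 cannot be enforced without a join — not preserved.

lossless but not dependency-preserving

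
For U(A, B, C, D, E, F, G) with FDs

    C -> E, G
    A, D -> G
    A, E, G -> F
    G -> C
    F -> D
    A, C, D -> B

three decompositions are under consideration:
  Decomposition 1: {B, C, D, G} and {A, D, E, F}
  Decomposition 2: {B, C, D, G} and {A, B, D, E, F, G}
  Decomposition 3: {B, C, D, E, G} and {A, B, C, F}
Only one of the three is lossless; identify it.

Decomposition 1: common = {D}, closure = {D} → lossy.
Decomposition 2: common = {B, D, G}, closure = {B, C, D, E, G} → lossless.
Decomposition 3: common = {B, C}, closure = {B, C, E, G} → lossy.

Decomposition 2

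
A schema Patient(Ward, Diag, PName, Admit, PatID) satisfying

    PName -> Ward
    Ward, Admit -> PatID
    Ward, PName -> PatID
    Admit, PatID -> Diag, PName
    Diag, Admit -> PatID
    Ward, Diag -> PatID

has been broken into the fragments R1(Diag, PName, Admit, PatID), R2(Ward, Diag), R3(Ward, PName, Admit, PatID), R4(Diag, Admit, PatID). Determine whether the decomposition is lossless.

Yes

Chase test. Columns are Ward, Diag, PName, Admit, PatID; row i has aⱼ where attribute j ∈ Ri, else bᵢⱼ.
Initial tableau (one row per fragment):
  row 1: b11 a2 a3 a4 a5
  row 2: a1 a2 b23 b24 b25
  row 3: a1 b32 a3 a4 a5
  row 4: b41 a2 b43 a4 a5
Rows 1 and 3 agree on PName; apply PName→Ward and equate their Ward entries.
Rows 1 and 3 agree on Admit, PatID; apply Admit, PatID→Diag, PName and equate their Diag, PName entries.
Rows 1 and 4 agree on Admit, PatID; apply Admit, PatID→Diag, PName and equate their Diag, PName entries.
Rows 1 and 2 agree on Ward, Diag; apply Ward, Diag→PatID and equate their PatID entries.
Rows 1 and 4 agree on PName; apply PName→Ward and equate their Ward entries.
Row 1 is now all distinguished symbols — the join is lossless.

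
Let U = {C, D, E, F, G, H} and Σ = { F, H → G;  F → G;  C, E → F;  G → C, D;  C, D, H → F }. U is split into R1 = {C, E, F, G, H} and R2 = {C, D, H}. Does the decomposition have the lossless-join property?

Common attributes: R1 ∩ R2 = {C, H}.
No dependency enlarges {C, H}, so (C, H)⁺ = {C, H}.
The closure contains neither all of R1 = {C, E, F, G, H} nor all of R2 = {C, D, H}, so the common attributes are not a superkey of either fragment. The join is lossy.

No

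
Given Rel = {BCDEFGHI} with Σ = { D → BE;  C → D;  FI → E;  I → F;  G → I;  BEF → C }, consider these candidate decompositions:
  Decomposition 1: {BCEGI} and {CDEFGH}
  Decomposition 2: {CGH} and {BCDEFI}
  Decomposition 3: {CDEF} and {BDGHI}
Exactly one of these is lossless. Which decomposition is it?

Decomposition 1

Decomposition 1: common = {CEG}, closure = {BCDEFGI} → lossless.
Decomposition 2: common = {C}, closure = {BCDE} → lossy.
Decomposition 3: common = {D}, closure = {BDE} → lossy.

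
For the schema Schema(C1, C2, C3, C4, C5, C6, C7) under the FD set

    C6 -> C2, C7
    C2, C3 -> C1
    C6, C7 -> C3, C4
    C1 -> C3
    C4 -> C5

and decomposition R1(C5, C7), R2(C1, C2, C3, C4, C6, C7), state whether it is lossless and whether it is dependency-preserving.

lossy and not dependency-preserving

Lossless test: (C7)⁺ = {C7}, which is a superkey of neither fragment — lossy.
Dependency preservation: the restricted closure of {C4} across the fragments never reaches {C5}, so C4 → C5 cannot be enforced without a join — not preserved.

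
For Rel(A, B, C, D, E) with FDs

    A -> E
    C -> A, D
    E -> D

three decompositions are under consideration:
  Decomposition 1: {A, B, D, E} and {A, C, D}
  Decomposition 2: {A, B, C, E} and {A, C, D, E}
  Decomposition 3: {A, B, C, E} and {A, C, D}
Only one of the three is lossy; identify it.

Decomposition 1: common = {A, D}, closure = {A, D, E} → lossy.
Decomposition 2: common = {A, C, E}, closure = {A, C, D, E} → lossless.
Decomposition 3: common = {A, C}, closure = {A, C, D, E} → lossless.

Decomposition 1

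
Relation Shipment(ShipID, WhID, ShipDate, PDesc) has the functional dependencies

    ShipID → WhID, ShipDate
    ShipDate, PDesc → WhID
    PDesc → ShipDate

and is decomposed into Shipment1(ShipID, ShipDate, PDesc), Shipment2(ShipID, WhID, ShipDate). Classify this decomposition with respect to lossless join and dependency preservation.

lossless but not dependency-preserving

Lossless test: (ShipID, ShipDate)⁺ = {ShipID, WhID, ShipDate}, which contains all of one fragment — lossless.
Dependency preservation: the restricted closure of {ShipDate, PDesc} across the fragments never reaches {WhID}, so ShipDate, PDesc → WhID cannot be enforced without a join — not preserved.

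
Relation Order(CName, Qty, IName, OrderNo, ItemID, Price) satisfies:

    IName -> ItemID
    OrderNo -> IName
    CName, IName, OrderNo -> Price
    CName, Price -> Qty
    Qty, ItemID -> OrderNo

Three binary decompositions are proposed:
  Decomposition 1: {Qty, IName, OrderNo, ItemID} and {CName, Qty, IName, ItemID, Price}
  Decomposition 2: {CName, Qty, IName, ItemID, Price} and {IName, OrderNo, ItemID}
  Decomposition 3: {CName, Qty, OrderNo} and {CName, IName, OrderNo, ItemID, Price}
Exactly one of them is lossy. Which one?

Decomposition 2

Decomposition 1: common = {Qty, IName, ItemID}, closure = {Qty, IName, OrderNo, ItemID} → lossless.
Decomposition 2: common = {IName, ItemID}, closure = {IName, ItemID} → lossy.
Decomposition 3: common = {CName, OrderNo}, closure = {CName, Qty, IName, OrderNo, ItemID, Price} → lossless.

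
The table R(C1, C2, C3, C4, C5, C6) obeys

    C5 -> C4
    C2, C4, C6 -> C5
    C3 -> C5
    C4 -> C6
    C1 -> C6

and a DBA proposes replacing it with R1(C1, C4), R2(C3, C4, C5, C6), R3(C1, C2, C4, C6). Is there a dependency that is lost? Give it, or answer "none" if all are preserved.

C2, C4, C6 -> C5

Check C2, C4, C6 → C5: no single fragment contains all of {C2, C4, C5, C6}, and the restricted closure of {C2, C4, C6} across the fragments never reaches {C5}.
C5 → C4 is preserved.
C3 → C5 is preserved.
C4 → C6 is preserved.
C1 → C6 is preserved.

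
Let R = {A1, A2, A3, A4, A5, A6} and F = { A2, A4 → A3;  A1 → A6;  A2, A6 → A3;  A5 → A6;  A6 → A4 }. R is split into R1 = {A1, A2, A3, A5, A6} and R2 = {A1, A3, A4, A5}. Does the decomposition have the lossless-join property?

Yes

Common attributes: R1 ∩ R2 = {A1, A3, A5}.
Closure of {A1, A3, A5}: A1 → A6 applies, adding A6; A6 → A4 applies, adding A4. So (A1, A3, A5)⁺ = {A1, A3, A4, A5, A6}.
This closure contains every attribute of R2, so R1 ∩ R2 → R2. The join is lossless.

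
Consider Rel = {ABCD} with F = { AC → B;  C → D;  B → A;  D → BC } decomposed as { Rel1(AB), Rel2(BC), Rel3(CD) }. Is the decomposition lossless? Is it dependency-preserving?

Lossless test (chase): Rows 2 and 3 agree on C; apply C→D and equate their D entries. Rows 1 and 2 agree on B; apply B→A and equate their A entries. Rows 2 and 3 agree on D; apply D→BC and equate their BC entries. Rows 1 and 3 agree on B; apply B→A and equate their A entries. Row 2 is now all distinguished symbols — the join is lossless.
Dependency preservation: AC → B; D → BC are not contained in any single fragment, but the restricted closure of each left-hand side across the fragments still reaches the right-hand side; the remaining FDs each lie inside some fragment. All dependencies are preserved.

lossless and dependency-preserving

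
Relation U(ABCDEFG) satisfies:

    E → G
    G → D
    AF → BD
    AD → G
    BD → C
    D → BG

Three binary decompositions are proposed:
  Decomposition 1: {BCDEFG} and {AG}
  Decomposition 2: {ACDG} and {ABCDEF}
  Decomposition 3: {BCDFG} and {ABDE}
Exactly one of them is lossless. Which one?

Decomposition 1: common = {G}, closure = {BCDG} → lossy.
Decomposition 2: common = {ACD}, closure = {ABCDG} → lossless.
Decomposition 3: common = {BD}, closure = {BCDG} → lossy.

Decomposition 2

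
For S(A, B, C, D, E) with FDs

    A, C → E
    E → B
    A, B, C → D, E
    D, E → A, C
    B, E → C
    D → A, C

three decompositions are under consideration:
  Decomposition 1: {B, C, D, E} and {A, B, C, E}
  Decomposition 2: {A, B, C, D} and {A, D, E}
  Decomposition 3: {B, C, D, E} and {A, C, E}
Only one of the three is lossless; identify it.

Decomposition 1: common = {B, C, E}, closure = {B, C, E} → lossy.
Decomposition 2: common = {A, D}, closure = {A, B, C, D, E} → lossless.
Decomposition 3: common = {C, E}, closure = {B, C, E} → lossy.

Decomposition 2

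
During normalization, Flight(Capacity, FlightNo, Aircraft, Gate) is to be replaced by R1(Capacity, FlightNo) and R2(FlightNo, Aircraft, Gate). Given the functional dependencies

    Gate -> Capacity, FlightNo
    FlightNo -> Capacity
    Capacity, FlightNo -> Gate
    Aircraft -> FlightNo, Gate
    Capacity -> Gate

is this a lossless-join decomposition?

Yes

Common attributes: R1 ∩ R2 = {FlightNo}.
Closure of {FlightNo}: FlightNo → Capacity applies, adding Capacity; Capacity, FlightNo → Gate applies, adding Gate. So (FlightNo)⁺ = {Capacity, FlightNo, Gate}.
This closure contains every attribute of R1, so R1 ∩ R2 → R1. The join is lossless.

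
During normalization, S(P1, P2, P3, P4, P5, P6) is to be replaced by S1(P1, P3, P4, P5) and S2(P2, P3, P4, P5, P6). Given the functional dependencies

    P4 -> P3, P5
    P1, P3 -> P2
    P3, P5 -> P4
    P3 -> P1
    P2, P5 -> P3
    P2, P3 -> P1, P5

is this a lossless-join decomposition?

Yes

Common attributes: S1 ∩ S2 = {P3, P4, P5}.
Closure of {P3, P4, P5}: P3 → P1 applies, adding P1; P1, P3 → P2 applies, adding P2. So (P3, P4, P5)⁺ = {P1, P2, P3, P4, P5}.
This closure contains every attribute of S1, so S1 ∩ S2 → S1. The join is lossless.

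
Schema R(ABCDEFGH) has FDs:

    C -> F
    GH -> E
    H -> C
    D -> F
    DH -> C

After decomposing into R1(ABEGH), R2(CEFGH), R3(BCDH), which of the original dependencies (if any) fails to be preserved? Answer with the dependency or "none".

Check D → F: no single fragment contains all of {DF}, and the restricted closure of {D} across the fragments never reaches {F}.
C → F is preserved.
GH → E is preserved.
H → C is preserved.
DH → C is preserved.

D -> F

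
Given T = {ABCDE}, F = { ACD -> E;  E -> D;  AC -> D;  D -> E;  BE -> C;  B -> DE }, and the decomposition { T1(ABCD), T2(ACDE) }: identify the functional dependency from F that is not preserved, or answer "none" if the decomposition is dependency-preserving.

none

ACD → E lies within T2.
E → D lies within T2.
AC → D lies within T1.
D → E lies within T2.
BE → C: restricted closure across fragments reaches C.
B → DE: restricted closure across fragments reaches DE.
Every dependency is enforceable on the fragments, so the decomposition is dependency-preserving.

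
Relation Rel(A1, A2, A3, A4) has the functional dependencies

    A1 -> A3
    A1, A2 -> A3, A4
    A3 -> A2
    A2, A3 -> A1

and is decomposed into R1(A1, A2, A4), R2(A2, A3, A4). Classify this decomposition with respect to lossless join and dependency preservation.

lossy and not dependency-preserving

Lossless test: (A2, A4)⁺ = {A2, A4}, which is a superkey of neither fragment — lossy.
Dependency preservation: the restricted closure of {A1} across the fragments never reaches {A3}, so A1 → A3 cannot be enforced without a join — not preserved.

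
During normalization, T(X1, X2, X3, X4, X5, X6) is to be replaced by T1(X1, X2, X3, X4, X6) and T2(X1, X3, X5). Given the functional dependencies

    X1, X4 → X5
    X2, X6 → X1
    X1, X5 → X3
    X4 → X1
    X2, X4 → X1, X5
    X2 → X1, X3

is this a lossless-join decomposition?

No

Common attributes: T1 ∩ T2 = {X1, X3}.
No dependency enlarges {X1, X3}, so (X1, X3)⁺ = {X1, X3}.
The closure contains neither all of T1 = {X1, X2, X3, X4, X6} nor all of T2 = {X1, X3, X5}, so the common attributes are not a superkey of either fragment. The join is lossy.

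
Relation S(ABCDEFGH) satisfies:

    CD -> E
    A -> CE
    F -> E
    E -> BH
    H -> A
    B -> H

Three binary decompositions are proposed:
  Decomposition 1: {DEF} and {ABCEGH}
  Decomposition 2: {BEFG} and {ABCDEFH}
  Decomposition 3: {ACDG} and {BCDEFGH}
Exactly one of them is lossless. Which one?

Decomposition 3

Decomposition 1: common = {E}, closure = {ABCEH} → lossy.
Decomposition 2: common = {BEF}, closure = {ABCEFH} → lossy.
Decomposition 3: common = {CDG}, closure = {ABCDEGH} → lossless.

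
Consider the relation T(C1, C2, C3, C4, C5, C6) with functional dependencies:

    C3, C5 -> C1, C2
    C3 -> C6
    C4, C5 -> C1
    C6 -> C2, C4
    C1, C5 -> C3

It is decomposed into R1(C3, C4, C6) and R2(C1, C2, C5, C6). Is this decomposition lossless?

No

Common attributes: R1 ∩ R2 = {C6}.
Closure of {C6}: C6 → C2, C4 applies, adding C2, C4. So (C6)⁺ = {C2, C4, C6}.
The closure contains neither all of R1 = {C3, C4, C6} nor all of R2 = {C1, C2, C5, C6}, so the common attributes are not a superkey of either fragment. The join is lossy.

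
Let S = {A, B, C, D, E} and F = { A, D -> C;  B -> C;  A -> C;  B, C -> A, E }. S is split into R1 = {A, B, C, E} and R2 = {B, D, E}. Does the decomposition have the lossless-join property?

Yes

Common attributes: R1 ∩ R2 = {B, E}.
Closure of {B, E}: B → C applies, adding C; B, C → A, E applies, adding A. So (B, E)⁺ = {A, B, C, E}.
This closure contains every attribute of R1, so R1 ∩ R2 → R1. The join is lossless.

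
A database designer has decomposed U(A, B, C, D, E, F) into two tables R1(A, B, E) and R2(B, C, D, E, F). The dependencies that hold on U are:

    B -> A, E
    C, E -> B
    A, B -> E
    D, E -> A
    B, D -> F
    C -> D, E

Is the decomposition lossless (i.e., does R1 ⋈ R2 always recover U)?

Common attributes: R1 ∩ R2 = {B, E}.
Closure of {B, E}: B → A, E applies, adding A. So (B, E)⁺ = {A, B, E}.
This closure contains every attribute of R1, so R1 ∩ R2 → R1. The join is lossless.

Yes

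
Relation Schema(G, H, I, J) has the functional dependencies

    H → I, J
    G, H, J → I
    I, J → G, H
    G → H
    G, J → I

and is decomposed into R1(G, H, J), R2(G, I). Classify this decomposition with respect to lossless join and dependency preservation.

lossless but not dependency-preserving

Lossless test: (G)⁺ = {G, H, I, J}, which contains all of one fragment — lossless.
Dependency preservation: the restricted closure of {I, J} across the fragments never reaches {G, H}, so I, J → G, H cannot be enforced without a join — not preserved.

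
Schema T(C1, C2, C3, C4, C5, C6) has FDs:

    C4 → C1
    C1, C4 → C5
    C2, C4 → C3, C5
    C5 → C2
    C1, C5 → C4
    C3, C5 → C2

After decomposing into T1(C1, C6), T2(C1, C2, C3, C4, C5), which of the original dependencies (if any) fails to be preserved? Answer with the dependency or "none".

none

C4 → C1 lies within T2.
C1, C4 → C5 lies within T2.
C2, C4 → C3, C5 lies within T2.
C5 → C2 lies within T2.
C1, C5 → C4 lies within T2.
C3, C5 → C2 lies within T2.
Every dependency is enforceable on the fragments, so the decomposition is dependency-preserving.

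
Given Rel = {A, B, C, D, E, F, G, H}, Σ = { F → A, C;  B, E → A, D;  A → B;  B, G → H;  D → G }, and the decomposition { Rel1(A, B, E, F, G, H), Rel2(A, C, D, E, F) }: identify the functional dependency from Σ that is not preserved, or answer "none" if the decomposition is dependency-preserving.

Check D → G: no single fragment contains all of {D, G}, and the restricted closure of {D} across the fragments never reaches {G}.
F → A, C is preserved.
B, E → A, D is preserved.
A → B is preserved.
B, G → H is preserved.

D → G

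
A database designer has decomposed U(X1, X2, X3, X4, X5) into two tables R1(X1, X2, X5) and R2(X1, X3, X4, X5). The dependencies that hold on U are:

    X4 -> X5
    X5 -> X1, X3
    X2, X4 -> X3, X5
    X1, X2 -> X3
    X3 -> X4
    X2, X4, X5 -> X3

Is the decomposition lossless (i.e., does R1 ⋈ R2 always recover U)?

Yes

Common attributes: R1 ∩ R2 = {X1, X5}.
Closure of {X1, X5}: X5 → X1, X3 applies, adding X3; X3 → X4 applies, adding X4. So (X1, X5)⁺ = {X1, X3, X4, X5}.
This closure contains every attribute of R2, so R1 ∩ R2 → R2. The join is lossless.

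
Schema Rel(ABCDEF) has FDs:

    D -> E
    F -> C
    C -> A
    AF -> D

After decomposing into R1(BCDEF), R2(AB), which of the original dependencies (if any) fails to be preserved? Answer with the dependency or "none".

Check C → A: no single fragment contains all of {AC}, and the restricted closure of {C} across the fragments never reaches {A}.
D → E is preserved.
F → C is preserved.
AF → D is preserved.

C -> A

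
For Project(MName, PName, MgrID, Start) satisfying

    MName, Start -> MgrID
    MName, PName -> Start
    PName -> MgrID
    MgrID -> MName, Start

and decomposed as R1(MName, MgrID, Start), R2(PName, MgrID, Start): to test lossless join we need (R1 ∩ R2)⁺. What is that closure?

MName, MgrID, Start

R1 ∩ R2 = {MgrID, Start}.
MgrID → MName, Start applies, adding MName
Closure: {MName, MgrID, Start}.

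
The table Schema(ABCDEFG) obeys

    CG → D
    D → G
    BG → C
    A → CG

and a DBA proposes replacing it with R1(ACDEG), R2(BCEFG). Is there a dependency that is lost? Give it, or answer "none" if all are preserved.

none

CG → D lies within R1.
D → G lies within R1.
BG → C lies within R2.
A → CG lies within R1.
Every dependency is enforceable on the fragments, so the decomposition is dependency-preserving.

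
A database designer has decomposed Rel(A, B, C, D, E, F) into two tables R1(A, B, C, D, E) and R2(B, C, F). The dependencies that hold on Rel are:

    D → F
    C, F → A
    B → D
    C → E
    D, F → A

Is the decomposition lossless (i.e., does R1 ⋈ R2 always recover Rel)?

Yes

Common attributes: R1 ∩ R2 = {B, C}.
Closure of {B, C}: B → D applies, adding D; C → E applies, adding E; D → F applies, adding F; C, F → A applies, adding A. So (B, C)⁺ = {A, B, C, D, E, F}.
This closure contains every attribute of R1, so R1 ∩ R2 → R1. The join is lossless.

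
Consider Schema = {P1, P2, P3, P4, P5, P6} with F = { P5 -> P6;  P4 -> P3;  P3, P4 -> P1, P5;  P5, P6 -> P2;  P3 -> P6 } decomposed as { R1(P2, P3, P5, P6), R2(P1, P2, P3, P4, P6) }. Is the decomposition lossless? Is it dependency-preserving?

lossy and not dependency-preserving

Lossless test: (P2, P3, P6)⁺ = {P2, P3, P6}, which is a superkey of neither fragment — lossy.
Dependency preservation: the restricted closure of {P3, P4} across the fragments never reaches {P1, P5}, so P3, P4 → P1, P5 cannot be enforced without a join — not preserved.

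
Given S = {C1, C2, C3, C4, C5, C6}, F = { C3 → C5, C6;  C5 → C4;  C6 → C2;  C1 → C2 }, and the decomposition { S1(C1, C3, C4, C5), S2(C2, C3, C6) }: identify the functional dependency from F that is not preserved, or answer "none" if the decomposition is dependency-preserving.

Check C1 → C2: no single fragment contains all of {C1, C2}, and the restricted closure of {C1} across the fragments never reaches {C2}.
C3 → C5, C6 is preserved.
C5 → C4 is preserved.
C6 → C2 is preserved.

C1 → C2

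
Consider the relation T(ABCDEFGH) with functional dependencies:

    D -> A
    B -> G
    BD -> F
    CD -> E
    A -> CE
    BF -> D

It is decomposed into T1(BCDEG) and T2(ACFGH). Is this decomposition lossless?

Common attributes: T1 ∩ T2 = {CG}.
No dependency enlarges {CG}, so (CG)⁺ = {CG}.
The closure contains neither all of T1 = {BCDEG} nor all of T2 = {ACFGH}, so the common attributes are not a superkey of either fragment. The join is lossy.

No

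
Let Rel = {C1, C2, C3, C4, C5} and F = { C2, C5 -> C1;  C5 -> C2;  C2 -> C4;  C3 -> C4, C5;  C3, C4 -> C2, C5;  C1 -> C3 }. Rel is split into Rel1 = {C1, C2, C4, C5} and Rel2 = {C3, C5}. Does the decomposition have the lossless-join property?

Common attributes: Rel1 ∩ Rel2 = {C5}.
Closure of {C5}: C5 → C2 applies, adding C2; C2 → C4 applies, adding C4; C2, C5 → C1 applies, adding C1; C1 → C3 applies, adding C3. So (C5)⁺ = {C1, C2, C3, C4, C5}.
This closure contains every attribute of Rel1, so Rel1 ∩ Rel2 → Rel1. The join is lossless.

Yes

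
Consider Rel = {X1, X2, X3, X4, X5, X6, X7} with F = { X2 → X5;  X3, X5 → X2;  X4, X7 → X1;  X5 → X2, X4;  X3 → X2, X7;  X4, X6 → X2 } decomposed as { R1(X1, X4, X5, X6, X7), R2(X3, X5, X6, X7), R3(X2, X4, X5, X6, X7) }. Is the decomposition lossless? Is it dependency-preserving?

Lossless test (chase): Rows 1 and 3 agree on X4, X7; apply X4, X7→X1 and equate their X1 entries. Rows 1 and 2 agree on X5; apply X5→X2, X4 and equate their X2, X4 entries. Rows 1 and 3 agree on X5; apply X5→X2, X4 and equate their X2, X4 entries. Rows 1 and 2 agree on X4, X7; apply X4, X7→X1 and equate their X1 entries. Row 2 is now all distinguished symbols — the join is lossless.
Dependency preservation: X3, X5 → X2; X3 → X2, X7 are not contained in any single fragment, but the restricted closure of each left-hand side across the fragments still reaches the right-hand side; the remaining FDs each lie inside some fragment. All dependencies are preserved.

lossless and dependency-preserving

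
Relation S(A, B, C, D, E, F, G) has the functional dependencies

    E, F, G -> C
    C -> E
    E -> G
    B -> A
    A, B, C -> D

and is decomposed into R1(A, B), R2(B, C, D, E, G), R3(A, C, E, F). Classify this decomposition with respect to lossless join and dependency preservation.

Lossless test (chase): Rows 2 and 3 agree on E; apply E→G and equate their G entries. Rows 1 and 2 agree on B; apply B→A and equate their A entries. No row becomes fully distinguished — the join is lossy.
Dependency preservation: E, F, G → C; A, B, C → D are not contained in any single fragment, but the restricted closure of each left-hand side across the fragments still reaches the right-hand side; the remaining FDs each lie inside some fragment. All dependencies are preserved.

lossy but dependency-preserving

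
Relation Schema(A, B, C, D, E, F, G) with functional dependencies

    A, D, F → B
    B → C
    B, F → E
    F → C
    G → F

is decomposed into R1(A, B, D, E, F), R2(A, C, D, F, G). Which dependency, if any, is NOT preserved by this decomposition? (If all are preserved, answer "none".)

B → C

Check B → C: no single fragment contains all of {B, C}, and the restricted closure of {B} across the fragments never reaches {C}.
A, D, F → B is preserved.
B, F → E is preserved.
F → C is preserved.
G → F is preserved.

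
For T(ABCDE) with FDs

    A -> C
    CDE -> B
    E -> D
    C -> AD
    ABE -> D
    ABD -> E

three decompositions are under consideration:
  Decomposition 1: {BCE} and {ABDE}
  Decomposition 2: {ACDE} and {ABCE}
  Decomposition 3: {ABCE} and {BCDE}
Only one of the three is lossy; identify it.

Decomposition 1

Decomposition 1: common = {BE}, closure = {BDE} → lossy.
Decomposition 2: common = {ACE}, closure = {ABCDE} → lossless.
Decomposition 3: common = {BCE}, closure = {ABCDE} → lossless.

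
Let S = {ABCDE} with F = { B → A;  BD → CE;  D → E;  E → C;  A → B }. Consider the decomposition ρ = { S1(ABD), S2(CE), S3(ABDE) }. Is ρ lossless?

Chase test. Columns are ABCDE; row i has aⱼ where attribute j ∈ Si, else bᵢⱼ.
Initial tableau (one row per fragment):
  row 1: a1 a2 b13 a4 b15
  row 2: b21 b22 a3 b24 a5
  row 3: a1 a2 b33 a4 a5
Rows 1 and 3 agree on BD; apply BD→CE and equate their CE entries.
Rows 1 and 2 agree on E; apply E→C and equate their C entries.
Row 1 is now all distinguished symbols — the join is lossless.

Yes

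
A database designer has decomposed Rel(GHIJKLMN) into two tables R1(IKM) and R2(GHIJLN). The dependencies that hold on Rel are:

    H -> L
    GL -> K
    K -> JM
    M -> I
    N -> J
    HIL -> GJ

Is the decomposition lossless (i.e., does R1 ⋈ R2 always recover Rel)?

No

Common attributes: R1 ∩ R2 = {I}.
No dependency enlarges {I}, so (I)⁺ = {I}.
The closure contains neither all of R1 = {IKM} nor all of R2 = {GHIJLN}, so the common attributes are not a superkey of either fragment. The join is lossy.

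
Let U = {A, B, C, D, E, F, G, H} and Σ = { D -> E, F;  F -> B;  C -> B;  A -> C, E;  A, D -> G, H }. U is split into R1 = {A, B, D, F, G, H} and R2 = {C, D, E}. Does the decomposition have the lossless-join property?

Common attributes: R1 ∩ R2 = {D}.
Closure of {D}: D → E, F applies, adding E, F; F → B applies, adding B. So (D)⁺ = {B, D, E, F}.
The closure contains neither all of R1 = {A, B, D, F, G, H} nor all of R2 = {C, D, E}, so the common attributes are not a superkey of either fragment. The join is lossy.

No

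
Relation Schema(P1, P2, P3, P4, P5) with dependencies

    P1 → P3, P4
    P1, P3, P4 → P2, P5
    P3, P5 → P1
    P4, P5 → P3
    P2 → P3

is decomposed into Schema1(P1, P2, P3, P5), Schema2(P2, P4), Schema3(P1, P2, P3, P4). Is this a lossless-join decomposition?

Chase test. Columns are P1, P2, P3, P4, P5; row i has aⱼ where attribute j ∈ Schemai, else bᵢⱼ.
Initial tableau (one row per fragment):
  row 1: a1 a2 a3 b14 a5
  row 2: b21 a2 b23 a4 b25
  row 3: a1 a2 a3 a4 b35
Rows 1 and 3 agree on P1; apply P1→P3, P4 and equate their P3, P4 entries.
Rows 1 and 3 agree on P1, P3, P4; apply P1, P3, P4→P2, P5 and equate their P2, P5 entries.
Rows 1 and 2 agree on P2; apply P2→P3 and equate their P3 entries.
Row 1 is now all distinguished symbols — the join is lossless.

Yes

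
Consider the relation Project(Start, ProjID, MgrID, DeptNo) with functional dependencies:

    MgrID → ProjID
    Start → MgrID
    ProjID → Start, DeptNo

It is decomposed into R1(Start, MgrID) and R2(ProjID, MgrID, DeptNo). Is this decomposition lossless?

Yes

Common attributes: R1 ∩ R2 = {MgrID}.
Closure of {MgrID}: MgrID → ProjID applies, adding ProjID; ProjID → Start, DeptNo applies, adding Start, DeptNo. So (MgrID)⁺ = {Start, ProjID, MgrID, DeptNo}.
This closure contains every attribute of R1, so R1 ∩ R2 → R1. The join is lossless.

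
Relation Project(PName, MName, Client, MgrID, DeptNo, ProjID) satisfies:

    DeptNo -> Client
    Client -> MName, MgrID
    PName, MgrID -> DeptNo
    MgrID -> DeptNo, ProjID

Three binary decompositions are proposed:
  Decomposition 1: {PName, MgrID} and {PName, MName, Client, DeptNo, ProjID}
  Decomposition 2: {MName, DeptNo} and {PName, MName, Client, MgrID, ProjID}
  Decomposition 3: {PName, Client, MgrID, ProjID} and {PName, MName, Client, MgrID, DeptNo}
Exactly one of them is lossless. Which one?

Decomposition 1: common = {PName}, closure = {PName} → lossy.
Decomposition 2: common = {MName}, closure = {MName} → lossy.
Decomposition 3: common = {PName, Client, MgrID}, closure = {PName, MName, Client, MgrID, DeptNo, ProjID} → lossless.

Decomposition 3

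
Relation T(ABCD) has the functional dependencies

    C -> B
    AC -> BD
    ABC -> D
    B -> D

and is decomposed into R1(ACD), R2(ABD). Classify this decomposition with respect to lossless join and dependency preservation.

lossy and not dependency-preserving

Lossless test: (AD)⁺ = {AD}, which is a superkey of neither fragment — lossy.
Dependency preservation: the restricted closure of {C} across the fragments never reaches {B}, so C → B cannot be enforced without a join — not preserved.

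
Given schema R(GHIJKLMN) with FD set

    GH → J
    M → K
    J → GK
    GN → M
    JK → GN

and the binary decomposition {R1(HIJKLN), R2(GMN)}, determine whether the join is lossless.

Common attributes: R1 ∩ R2 = {N}.
No dependency enlarges {N}, so (N)⁺ = {N}.
The closure contains neither all of R1 = {HIJKLN} nor all of R2 = {GMN}, so the common attributes are not a superkey of either fragment. The join is lossy.

No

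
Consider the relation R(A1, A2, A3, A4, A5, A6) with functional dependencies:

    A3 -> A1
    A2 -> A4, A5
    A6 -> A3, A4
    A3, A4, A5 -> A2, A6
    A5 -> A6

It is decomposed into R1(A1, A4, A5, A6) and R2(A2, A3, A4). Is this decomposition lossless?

Common attributes: R1 ∩ R2 = {A4}.
No dependency enlarges {A4}, so (A4)⁺ = {A4}.
The closure contains neither all of R1 = {A1, A4, A5, A6} nor all of R2 = {A2, A3, A4}, so the common attributes are not a superkey of either fragment. The join is lossy.

No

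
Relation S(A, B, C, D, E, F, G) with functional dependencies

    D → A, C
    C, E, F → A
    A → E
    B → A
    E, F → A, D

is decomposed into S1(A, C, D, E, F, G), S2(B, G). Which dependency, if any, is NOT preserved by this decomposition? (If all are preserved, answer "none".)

B → A

Check B → A: no single fragment contains all of {A, B}, and the restricted closure of {B} across the fragments never reaches {A}.
D → A, C is preserved.
C, E, F → A is preserved.
A → E is preserved.
E, F → A, D is preserved.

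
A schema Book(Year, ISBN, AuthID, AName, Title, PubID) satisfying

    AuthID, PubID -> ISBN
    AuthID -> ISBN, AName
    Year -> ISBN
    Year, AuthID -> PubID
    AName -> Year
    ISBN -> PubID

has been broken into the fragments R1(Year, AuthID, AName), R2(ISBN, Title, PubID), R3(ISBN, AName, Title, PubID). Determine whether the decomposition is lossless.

No

Chase test. Columns are Year, ISBN, AuthID, AName, Title, PubID; row i has aⱼ where attribute j ∈ Ri, else bᵢⱼ.
Initial tableau (one row per fragment):
  row 1: a1 b12 a3 a4 b15 b16
  row 2: b21 a2 b23 b24 a5 a6
  row 3: b31 a2 b33 a4 a5 a6
Rows 1 and 3 agree on AName; apply AName→Year and equate their Year entries.
Rows 1 and 3 agree on Year; apply Year→ISBN and equate their ISBN entries.
Rows 1 and 2 agree on ISBN; apply ISBN→PubID and equate their PubID entries.
No row becomes fully distinguished — the join is lossy.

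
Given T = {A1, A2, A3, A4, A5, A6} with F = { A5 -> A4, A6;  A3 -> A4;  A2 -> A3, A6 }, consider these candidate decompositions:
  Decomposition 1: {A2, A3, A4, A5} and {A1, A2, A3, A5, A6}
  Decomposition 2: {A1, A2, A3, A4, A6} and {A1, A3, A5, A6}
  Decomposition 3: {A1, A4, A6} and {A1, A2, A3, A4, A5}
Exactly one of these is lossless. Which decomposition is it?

Decomposition 1

Decomposition 1: common = {A2, A3, A5}, closure = {A2, A3, A4, A5, A6} → lossless.
Decomposition 2: common = {A1, A3, A6}, closure = {A1, A3, A4, A6} → lossy.
Decomposition 3: common = {A1, A4}, closure = {A1, A4} → lossy.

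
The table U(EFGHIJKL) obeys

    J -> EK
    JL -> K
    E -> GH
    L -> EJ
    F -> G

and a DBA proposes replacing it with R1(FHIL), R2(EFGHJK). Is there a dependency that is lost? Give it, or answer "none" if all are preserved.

L -> EJ

Check L → EJ: no single fragment contains all of {EJL}, and the restricted closure of {L} across the fragments never reaches {EJ}.
J → EK is preserved.
JL → K is preserved.
E → GH is preserved.
F → G is preserved.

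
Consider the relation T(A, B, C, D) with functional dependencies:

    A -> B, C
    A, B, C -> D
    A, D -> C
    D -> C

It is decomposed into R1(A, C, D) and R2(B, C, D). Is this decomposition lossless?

Common attributes: R1 ∩ R2 = {C, D}.
No dependency enlarges {C, D}, so (C, D)⁺ = {C, D}.
The closure contains neither all of R1 = {A, C, D} nor all of R2 = {B, C, D}, so the common attributes are not a superkey of either fragment. The join is lossy.

No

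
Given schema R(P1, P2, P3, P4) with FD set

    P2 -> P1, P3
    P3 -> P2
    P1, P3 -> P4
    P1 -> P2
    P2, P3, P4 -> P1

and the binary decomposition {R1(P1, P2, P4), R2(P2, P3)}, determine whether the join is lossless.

Common attributes: R1 ∩ R2 = {P2}.
Closure of {P2}: P2 → P1, P3 applies, adding P1, P3; P1, P3 → P4 applies, adding P4. So (P2)⁺ = {P1, P2, P3, P4}.
This closure contains every attribute of R1, so R1 ∩ R2 → R1. The join is lossless.

Yes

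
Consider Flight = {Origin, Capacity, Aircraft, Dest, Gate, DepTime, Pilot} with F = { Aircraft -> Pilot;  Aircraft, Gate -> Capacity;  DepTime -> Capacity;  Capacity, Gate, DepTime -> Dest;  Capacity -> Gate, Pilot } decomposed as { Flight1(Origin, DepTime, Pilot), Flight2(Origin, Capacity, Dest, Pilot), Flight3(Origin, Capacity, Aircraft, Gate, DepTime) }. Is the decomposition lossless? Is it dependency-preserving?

Lossless test (chase): Rows 1 and 3 agree on DepTime; apply DepTime→Capacity and equate their Capacity entries. Rows 1 and 2 agree on Capacity; apply Capacity→Gate, Pilot and equate their Gate, Pilot entries. Rows 1 and 3 agree on Capacity; apply Capacity→Gate, Pilot and equate their Gate, Pilot entries. Rows 1 and 3 agree on Capacity, Gate, DepTime; apply Capacity, Gate, DepTime→Dest and equate their Dest entries. No row becomes fully distinguished — the join is lossy.
Dependency preservation: the restricted closure of {Aircraft} across the fragments never reaches {Pilot}, so Aircraft → Pilot cannot be enforced without a join — not preserved.

lossy and not dependency-preserving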